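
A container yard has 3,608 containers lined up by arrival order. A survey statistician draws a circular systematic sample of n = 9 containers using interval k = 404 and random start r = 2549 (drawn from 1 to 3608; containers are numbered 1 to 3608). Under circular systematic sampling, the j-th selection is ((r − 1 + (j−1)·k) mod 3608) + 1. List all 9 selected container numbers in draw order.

Selection 1: 2549
Selection 2: 2549 + 404 = 2953
Selection 3: 2953 + 404 = 3357
Selection 4: 3357 + 404 = 3761 → 3761 − 3608 = 153
Selection 5: 153 + 404 = 557
Selection 6: 557 + 404 = 961
Selection 7: 961 + 404 = 1365
Selection 8: 1365 + 404 = 1769
Selection 9: 1769 + 404 = 2173

2549, 2953, 3357, 153, 557, 961, 1365, 1769, 2173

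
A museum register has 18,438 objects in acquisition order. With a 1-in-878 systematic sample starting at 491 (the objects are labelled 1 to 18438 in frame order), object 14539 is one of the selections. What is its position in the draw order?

k = 878
position = (14539 − 491)/878 + 1 = 14048/878 + 1 = 16 + 1 = 17

17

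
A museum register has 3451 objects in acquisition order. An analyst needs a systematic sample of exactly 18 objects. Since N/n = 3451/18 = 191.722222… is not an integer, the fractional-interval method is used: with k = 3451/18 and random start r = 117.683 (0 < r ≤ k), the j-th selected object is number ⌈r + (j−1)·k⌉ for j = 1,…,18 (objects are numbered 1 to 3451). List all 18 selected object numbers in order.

118, 310, 502, 693, 885, 1077, 1269, 1460, 1652, 1844, 2035, 2227, 2419, 2611, 2802, 2994, 3186, 3377

j=1: r + 0k = 117.683 → ⌈·⌉ = 118
j=2: r + 1k = 309.405222… → ⌈·⌉ = 310
j=3: r + 2k = 501.127444… → ⌈·⌉ = 502
j=4: r + 3k = 692.849666… → ⌈·⌉ = 693
j=5: r + 4k = 884.571888… → ⌈·⌉ = 885
j=6: r + 5k = 1076.294111… → ⌈·⌉ = 1077
j=7: r + 6k = 1268.016333… → ⌈·⌉ = 1269
j=8: r + 7k = 1459.738555… → ⌈·⌉ = 1460
j=9: r + 8k = 1651.460777… → ⌈·⌉ = 1652
j=10: r + 9k = 1843.183 → ⌈·⌉ = 1844
j=11: r + 10k = 2034.905222… → ⌈·⌉ = 2035
j=12: r + 11k = 2226.627444… → ⌈·⌉ = 2227
j=13: r + 12k = 2418.349666… → ⌈·⌉ = 2419
j=14: r + 13k = 2610.071888… → ⌈·⌉ = 2611
j=15: r + 14k = 2801.794111… → ⌈·⌉ = 2802
j=16: r + 15k = 2993.516333… → ⌈·⌉ = 2994
j=17: r + 16k = 3185.238555… → ⌈·⌉ = 3186
j=18: r + 17k = 3376.960777… → ⌈·⌉ = 3377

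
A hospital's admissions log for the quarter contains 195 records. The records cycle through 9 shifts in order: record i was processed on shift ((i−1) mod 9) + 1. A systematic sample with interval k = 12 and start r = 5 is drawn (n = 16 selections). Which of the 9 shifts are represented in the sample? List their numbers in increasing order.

2, 5, 8

Consecutive selections differ by k = 12, so their shift numbers differ by 12 mod 9 = 3.
gcd(12, 9) = 3, so the sample visits 9/3 = 3 distinct residues mod 9.
Start 5 is shift 5; the shifts hit are 2, 5, 8.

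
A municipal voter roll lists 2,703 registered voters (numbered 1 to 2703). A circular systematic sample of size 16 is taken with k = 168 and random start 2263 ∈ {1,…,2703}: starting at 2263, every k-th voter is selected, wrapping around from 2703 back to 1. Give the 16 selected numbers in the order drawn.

Selection 1: 2263
Selection 2: 2263 + 168 = 2431
Selection 3: 2431 + 168 = 2599
Selection 4: 2599 + 168 = 2767 → 2767 − 2703 = 64
Selection 5: 64 + 168 = 232
Selection 6: 232 + 168 = 400
Selection 7: 400 + 168 = 568
Selection 8: 568 + 168 = 736
Selection 9: 736 + 168 = 904
Selection 10: 904 + 168 = 1072
Selection 11: 1072 + 168 = 1240
Selection 12: 1240 + 168 = 1408
Selection 13: 1408 + 168 = 1576
Selection 14: 1576 + 168 = 1744
Selection 15: 1744 + 168 = 1912
Selection 16: 1912 + 168 = 2080

2263, 2431, 2599, 64, 232, 400, 568, 736, 904, 1072, 1240, 1408, 1576, 1744, 1912, 2080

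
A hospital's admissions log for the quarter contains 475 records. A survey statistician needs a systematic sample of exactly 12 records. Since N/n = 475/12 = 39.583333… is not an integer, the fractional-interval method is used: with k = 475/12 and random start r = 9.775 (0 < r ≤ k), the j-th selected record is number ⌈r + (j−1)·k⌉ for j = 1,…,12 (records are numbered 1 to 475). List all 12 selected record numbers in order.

10, 50, 89, 129, 169, 208, 248, 287, 327, 367, 406, 446

j=1: r + 0k = 9.775 → ⌈·⌉ = 10
j=2: r + 1k = 49.358333… → ⌈·⌉ = 50
j=3: r + 2k = 88.941666… → ⌈·⌉ = 89
j=4: r + 3k = 128.525 → ⌈·⌉ = 129
j=5: r + 4k = 168.108333… → ⌈·⌉ = 169
j=6: r + 5k = 207.691666… → ⌈·⌉ = 208
j=7: r + 6k = 247.275 → ⌈·⌉ = 248
j=8: r + 7k = 286.858333… → ⌈·⌉ = 287
j=9: r + 8k = 326.441666… → ⌈·⌉ = 327
j=10: r + 9k = 366.025 → ⌈·⌉ = 367
j=11: r + 10k = 405.608333… → ⌈·⌉ = 406
j=12: r + 11k = 445.191666… → ⌈·⌉ = 446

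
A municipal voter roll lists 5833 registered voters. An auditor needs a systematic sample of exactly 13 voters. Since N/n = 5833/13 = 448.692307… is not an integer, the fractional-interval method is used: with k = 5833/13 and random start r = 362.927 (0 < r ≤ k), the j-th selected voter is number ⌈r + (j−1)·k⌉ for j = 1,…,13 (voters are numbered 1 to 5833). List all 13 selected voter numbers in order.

j=1: r + 0k = 362.927 → ⌈·⌉ = 363
j=2: r + 1k = 811.619307… → ⌈·⌉ = 812
j=3: r + 2k = 1260.311615… → ⌈·⌉ = 1261
j=4: r + 3k = 1709.003923… → ⌈·⌉ = 1710
j=5: r + 4k = 2157.696230… → ⌈·⌉ = 2158
j=6: r + 5k = 2606.388538… → ⌈·⌉ = 2607
j=7: r + 6k = 3055.080846… → ⌈·⌉ = 3056
j=8: r + 7k = 3503.773153… → ⌈·⌉ = 3504
j=9: r + 8k = 3952.465461… → ⌈·⌉ = 3953
j=10: r + 9k = 4401.157769… → ⌈·⌉ = 4402
j=11: r + 10k = 4849.850076… → ⌈·⌉ = 4850
j=12: r + 11k = 5298.542384… → ⌈·⌉ = 5299
j=13: r + 12k = 5747.234692… → ⌈·⌉ = 5748

363, 812, 1261, 1710, 2158, 2607, 3056, 3504, 3953, 4402, 4850, 5299, 5748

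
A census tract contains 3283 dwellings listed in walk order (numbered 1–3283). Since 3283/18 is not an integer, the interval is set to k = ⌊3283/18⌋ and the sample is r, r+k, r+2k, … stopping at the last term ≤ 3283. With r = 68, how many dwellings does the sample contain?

k = ⌊3283/18⌋ = 182
Achieved size = ⌊(3283 − 68)/182⌋ + 1 = ⌊3215/182⌋ + 1 = 17 + 1 = 18
(last selection: 68 + 17×182 = 3162 ≤ 3283; next would be 3344 > 3283)

18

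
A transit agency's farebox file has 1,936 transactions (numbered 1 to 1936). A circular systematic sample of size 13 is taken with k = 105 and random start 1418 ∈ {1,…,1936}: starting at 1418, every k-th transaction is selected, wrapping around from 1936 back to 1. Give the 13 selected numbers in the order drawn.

Selection 1: 1418
Selection 2: 1418 + 105 = 1523
Selection 3: 1523 + 105 = 1628
Selection 4: 1628 + 105 = 1733
Selection 5: 1733 + 105 = 1838
Selection 6: 1838 + 105 = 1943 → 1943 − 1936 = 7
Selection 7: 7 + 105 = 112
Selection 8: 112 + 105 = 217
Selection 9: 217 + 105 = 322
Selection 10: 322 + 105 = 427
Selection 11: 427 + 105 = 532
Selection 12: 532 + 105 = 637
Selection 13: 637 + 105 = 742

1418, 1523, 1628, 1733, 1838, 7, 112, 217, 322, 427, 532, 637, 742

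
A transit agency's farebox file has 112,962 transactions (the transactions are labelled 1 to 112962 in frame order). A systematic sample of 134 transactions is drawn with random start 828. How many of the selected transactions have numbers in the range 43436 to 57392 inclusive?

k = 112962/134 = 843
First selection ≥ 43436: 828 + ⌈(43436−828)/843⌉·843 = 828 + 51×843 = 43821
Last selection ≤ 57392: 828 + ⌊(57392−828)/843⌋·843 = 828 + 67×843 = 57309
Count = 67 − 51 + 1 = 17

17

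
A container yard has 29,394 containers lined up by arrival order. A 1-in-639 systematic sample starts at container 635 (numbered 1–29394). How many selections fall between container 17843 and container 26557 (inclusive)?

14

k = 639
First selection ≥ 17843: 635 + ⌈(17843−635)/639⌉·639 = 635 + 27×639 = 17888
Last selection ≤ 26557: 635 + ⌊(26557−635)/639⌋·639 = 635 + 40×639 = 26195
Count = 40 − 27 + 1 = 14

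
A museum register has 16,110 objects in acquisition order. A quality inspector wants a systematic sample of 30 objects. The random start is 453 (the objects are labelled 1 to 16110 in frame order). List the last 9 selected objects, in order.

k = N/n = 16110/30 = 537
22nd selection = 453 + 21×537 = 11730
23rd: 11730 + 537 = 12267
24th: 12267 + 537 = 12804
25th: 12804 + 537 = 13341
26th: 13341 + 537 = 13878
27th: 13878 + 537 = 14415
28th: 14415 + 537 = 14952
29th: 14952 + 537 = 15489
30th: 15489 + 537 = 16026

11730, 12267, 12804, 13341, 13878, 14415, 14952, 15489, 16026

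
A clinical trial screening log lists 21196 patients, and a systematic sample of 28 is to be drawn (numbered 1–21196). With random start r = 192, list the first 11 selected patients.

192, 949, 1706, 2463, 3220, 3977, 4734, 5491, 6248, 7005, 7762

k = N/n = 21196/28 = 757
patient 1: 192
patient 2: 192 + 757 = 949
patient 3: 949 + 757 = 1706
patient 4: 1706 + 757 = 2463
patient 5: 2463 + 757 = 3220
patient 6: 3220 + 757 = 3977
patient 7: 3977 + 757 = 4734
patient 8: 4734 + 757 = 5491
patient 9: 5491 + 757 = 6248
patient 10: 6248 + 757 = 7005
patient 11: 7005 + 757 = 7762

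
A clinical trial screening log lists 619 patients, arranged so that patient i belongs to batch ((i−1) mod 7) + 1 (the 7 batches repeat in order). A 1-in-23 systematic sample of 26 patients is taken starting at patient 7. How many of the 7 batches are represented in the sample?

Consecutive selections differ by k = 23, so their batch numbers differ by 23 mod 7 = 2.
gcd(23, 7) = 1, so the sample visits 7/1 = 7 distinct residues mod 7.
Start 7 is batch 7; the batches hit are 1, 2, 3, 4, 5, 6, 7.

7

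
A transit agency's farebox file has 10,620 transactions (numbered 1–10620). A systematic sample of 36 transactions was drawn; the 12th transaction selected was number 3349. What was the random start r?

k = 10620/36 = 295
r = 3349 − (12−1)×295 = 3349 − 3245 = 104

104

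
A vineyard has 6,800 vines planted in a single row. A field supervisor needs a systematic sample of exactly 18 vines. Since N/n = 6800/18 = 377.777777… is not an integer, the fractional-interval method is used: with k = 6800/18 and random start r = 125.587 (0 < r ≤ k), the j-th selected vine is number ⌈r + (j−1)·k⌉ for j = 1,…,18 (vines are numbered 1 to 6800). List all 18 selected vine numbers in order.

j=1: r + 0k = 125.587 → ⌈·⌉ = 126
j=2: r + 1k = 503.364777… → ⌈·⌉ = 504
j=3: r + 2k = 881.142555… → ⌈·⌉ = 882
j=4: r + 3k = 1258.920333… → ⌈·⌉ = 1259
j=5: r + 4k = 1636.698111… → ⌈·⌉ = 1637
j=6: r + 5k = 2014.475888… → ⌈·⌉ = 2015
j=7: r + 6k = 2392.253666… → ⌈·⌉ = 2393
j=8: r + 7k = 2770.031444… → ⌈·⌉ = 2771
j=9: r + 8k = 3147.809222… → ⌈·⌉ = 3148
j=10: r + 9k = 3525.587 → ⌈·⌉ = 3526
j=11: r + 10k = 3903.364777… → ⌈·⌉ = 3904
j=12: r + 11k = 4281.142555… → ⌈·⌉ = 4282
j=13: r + 12k = 4658.920333… → ⌈·⌉ = 4659
j=14: r + 13k = 5036.698111… → ⌈·⌉ = 5037
j=15: r + 14k = 5414.475888… → ⌈·⌉ = 5415
j=16: r + 15k = 5792.253666… → ⌈·⌉ = 5793
j=17: r + 16k = 6170.031444… → ⌈·⌉ = 6171
j=18: r + 17k = 6547.809222… → ⌈·⌉ = 6548

126, 504, 882, 1259, 1637, 2015, 2393, 2771, 3148, 3526, 3904, 4282, 4659, 5037, 5415, 5793, 6171, 6548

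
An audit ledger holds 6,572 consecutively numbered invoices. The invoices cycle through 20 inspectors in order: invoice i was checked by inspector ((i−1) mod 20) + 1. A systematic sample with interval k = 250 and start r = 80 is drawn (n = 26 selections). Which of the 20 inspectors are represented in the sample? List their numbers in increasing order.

Consecutive selections differ by k = 250, so their inspector numbers differ by 250 mod 20 = 10.
gcd(250, 20) = 10, so the sample visits 20/10 = 2 distinct residues mod 20.
Start 80 is inspector 20; the inspectors hit are 10, 20.

10, 20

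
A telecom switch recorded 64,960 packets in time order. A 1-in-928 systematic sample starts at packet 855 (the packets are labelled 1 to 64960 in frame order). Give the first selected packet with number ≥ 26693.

26839

k = 928
Steps past start: ⌈(26693 − 855)/928⌉ = ⌈25838/928⌉ = 28
Selected packet: 855 + 28×928 = 26839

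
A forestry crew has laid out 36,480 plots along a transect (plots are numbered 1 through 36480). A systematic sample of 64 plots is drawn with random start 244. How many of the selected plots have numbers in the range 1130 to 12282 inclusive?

20

k = 36480/64 = 570
First selection ≥ 1130: 244 + ⌈(1130−244)/570⌉·570 = 244 + 2×570 = 1384
Last selection ≤ 12282: 244 + ⌊(12282−244)/570⌋·570 = 244 + 21×570 = 12214
Count = 21 − 2 + 1 = 20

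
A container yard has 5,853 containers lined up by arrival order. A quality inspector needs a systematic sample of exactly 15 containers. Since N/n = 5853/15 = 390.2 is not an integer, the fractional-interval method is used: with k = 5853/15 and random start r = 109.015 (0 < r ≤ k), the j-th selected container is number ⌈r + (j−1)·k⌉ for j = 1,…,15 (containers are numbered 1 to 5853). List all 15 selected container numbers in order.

j=1: r + 0k = 109.015 → ⌈·⌉ = 110
j=2: r + 1k = 499.215 → ⌈·⌉ = 500
j=3: r + 2k = 889.415 → ⌈·⌉ = 890
j=4: r + 3k = 1279.615 → ⌈·⌉ = 1280
j=5: r + 4k = 1669.815 → ⌈·⌉ = 1670
j=6: r + 5k = 2060.015 → ⌈·⌉ = 2061
j=7: r + 6k = 2450.215 → ⌈·⌉ = 2451
j=8: r + 7k = 2840.415 → ⌈·⌉ = 2841
j=9: r + 8k = 3230.615 → ⌈·⌉ = 3231
j=10: r + 9k = 3620.815 → ⌈·⌉ = 3621
j=11: r + 10k = 4011.015 → ⌈·⌉ = 4012
j=12: r + 11k = 4401.215 → ⌈·⌉ = 4402
j=13: r + 12k = 4791.415 → ⌈·⌉ = 4792
j=14: r + 13k = 5181.615 → ⌈·⌉ = 5182
j=15: r + 14k = 5571.815 → ⌈·⌉ = 5572

110, 500, 890, 1280, 1670, 2061, 2451, 2841, 3231, 3621, 4012, 4402, 4792, 5182, 5572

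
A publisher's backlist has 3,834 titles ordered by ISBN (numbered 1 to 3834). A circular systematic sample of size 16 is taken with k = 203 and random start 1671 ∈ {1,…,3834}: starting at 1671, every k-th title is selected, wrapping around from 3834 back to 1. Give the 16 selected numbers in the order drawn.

1671, 1874, 2077, 2280, 2483, 2686, 2889, 3092, 3295, 3498, 3701, 70, 273, 476, 679, 882

Selection 1: 1671
Selection 2: 1671 + 203 = 1874
Selection 3: 1874 + 203 = 2077
Selection 4: 2077 + 203 = 2280
Selection 5: 2280 + 203 = 2483
Selection 6: 2483 + 203 = 2686
Selection 7: 2686 + 203 = 2889
Selection 8: 2889 + 203 = 3092
Selection 9: 3092 + 203 = 3295
Selection 10: 3295 + 203 = 3498
Selection 11: 3498 + 203 = 3701
Selection 12: 3701 + 203 = 3904 → 3904 − 3834 = 70
Selection 13: 70 + 203 = 273
Selection 14: 273 + 203 = 476
Selection 15: 476 + 203 = 679
Selection 16: 679 + 203 = 882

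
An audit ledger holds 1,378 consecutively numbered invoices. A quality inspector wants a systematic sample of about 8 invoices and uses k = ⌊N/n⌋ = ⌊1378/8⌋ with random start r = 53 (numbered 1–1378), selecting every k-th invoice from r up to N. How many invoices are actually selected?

8

k = ⌊1378/8⌋ = 172
Achieved size = ⌊(1378 − 53)/172⌋ + 1 = ⌊1325/172⌋ + 1 = 7 + 1 = 8
(last selection: 53 + 7×172 = 1257 ≤ 1378; next would be 1429 > 1378)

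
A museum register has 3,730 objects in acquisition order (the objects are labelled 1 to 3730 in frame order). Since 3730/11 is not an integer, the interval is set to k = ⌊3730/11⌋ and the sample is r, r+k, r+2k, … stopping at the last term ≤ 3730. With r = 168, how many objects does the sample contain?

k = ⌊3730/11⌋ = 339
Achieved size = ⌊(3730 − 168)/339⌋ + 1 = ⌊3562/339⌋ + 1 = 10 + 1 = 11
(last selection: 168 + 10×339 = 3558 ≤ 3730; next would be 3897 > 3730)

11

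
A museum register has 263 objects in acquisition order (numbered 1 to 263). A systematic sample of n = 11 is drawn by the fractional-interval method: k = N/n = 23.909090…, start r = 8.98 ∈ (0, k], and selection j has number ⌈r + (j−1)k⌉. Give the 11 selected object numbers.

9, 33, 57, 81, 105, 129, 153, 177, 201, 225, 249

j=1: r + 0k = 8.98 → ⌈·⌉ = 9
j=2: r + 1k = 32.889090… → ⌈·⌉ = 33
j=3: r + 2k = 56.798181… → ⌈·⌉ = 57
j=4: r + 3k = 80.707272… → ⌈·⌉ = 81
j=5: r + 4k = 104.616363… → ⌈·⌉ = 105
j=6: r + 5k = 128.525454… → ⌈·⌉ = 129
j=7: r + 6k = 152.434545… → ⌈·⌉ = 153
j=8: r + 7k = 176.343636… → ⌈·⌉ = 177
j=9: r + 8k = 200.252727… → ⌈·⌉ = 201
j=10: r + 9k = 224.161818… → ⌈·⌉ = 225
j=11: r + 10k = 248.070909… → ⌈·⌉ = 249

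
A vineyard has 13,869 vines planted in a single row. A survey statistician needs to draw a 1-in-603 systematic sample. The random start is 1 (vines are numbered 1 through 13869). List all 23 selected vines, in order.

vine 1: 1
vine 2: 1 + 603 = 604
vine 3: 604 + 603 = 1207
vine 4: 1207 + 603 = 1810
vine 5: 1810 + 603 = 2413
vine 6: 2413 + 603 = 3016
vine 7: 3016 + 603 = 3619
vine 8: 3619 + 603 = 4222
vine 9: 4222 + 603 = 4825
vine 10: 4825 + 603 = 5428
vine 11: 5428 + 603 = 6031
vine 12: 6031 + 603 = 6634
vine 13: 6634 + 603 = 7237
vine 14: 7237 + 603 = 7840
vine 15: 7840 + 603 = 8443
vine 16: 8443 + 603 = 9046
vine 17: 9046 + 603 = 9649
vine 18: 9649 + 603 = 10252
vine 19: 10252 + 603 = 10855
vine 20: 10855 + 603 = 11458
vine 21: 11458 + 603 = 12061
vine 22: 12061 + 603 = 12664
vine 23: 12664 + 603 = 13267

1, 604, 1207, 1810, 2413, 3016, 3619, 4222, 4825, 5428, 6031, 6634, 7237, 7840, 8443, 9046, 9649, 10252, 10855, 11458, 12061, 12664, 13267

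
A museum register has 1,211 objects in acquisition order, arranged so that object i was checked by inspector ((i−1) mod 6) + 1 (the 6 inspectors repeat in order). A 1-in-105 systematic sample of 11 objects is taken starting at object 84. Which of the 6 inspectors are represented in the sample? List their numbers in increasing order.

Consecutive selections differ by k = 105, so their inspector numbers differ by 105 mod 6 = 3.
gcd(105, 6) = 3, so the sample visits 6/3 = 2 distinct residues mod 6.
Start 84 is inspector 6; the inspectors hit are 3, 6.

3, 6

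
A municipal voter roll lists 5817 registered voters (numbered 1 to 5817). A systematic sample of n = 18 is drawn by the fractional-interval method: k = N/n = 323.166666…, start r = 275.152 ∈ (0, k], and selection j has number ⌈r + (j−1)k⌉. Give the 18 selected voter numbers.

j=1: r + 0k = 275.152 → ⌈·⌉ = 276
j=2: r + 1k = 598.318666… → ⌈·⌉ = 599
j=3: r + 2k = 921.485333… → ⌈·⌉ = 922
j=4: r + 3k = 1244.652 → ⌈·⌉ = 1245
j=5: r + 4k = 1567.818666… → ⌈·⌉ = 1568
j=6: r + 5k = 1890.985333… → ⌈·⌉ = 1891
j=7: r + 6k = 2214.152 → ⌈·⌉ = 2215
j=8: r + 7k = 2537.318666… → ⌈·⌉ = 2538
j=9: r + 8k = 2860.485333… → ⌈·⌉ = 2861
j=10: r + 9k = 3183.652 → ⌈·⌉ = 3184
j=11: r + 10k = 3506.818666… → ⌈·⌉ = 3507
j=12: r + 11k = 3829.985333… → ⌈·⌉ = 3830
j=13: r + 12k = 4153.152 → ⌈·⌉ = 4154
j=14: r + 13k = 4476.318666… → ⌈·⌉ = 4477
j=15: r + 14k = 4799.485333… → ⌈·⌉ = 4800
j=16: r + 15k = 5122.652 → ⌈·⌉ = 5123
j=17: r + 16k = 5445.818666… → ⌈·⌉ = 5446
j=18: r + 17k = 5768.985333… → ⌈·⌉ = 5769

276, 599, 922, 1245, 1568, 1891, 2215, 2538, 2861, 3184, 3507, 3830, 4154, 4477, 4800, 5123, 5446, 5769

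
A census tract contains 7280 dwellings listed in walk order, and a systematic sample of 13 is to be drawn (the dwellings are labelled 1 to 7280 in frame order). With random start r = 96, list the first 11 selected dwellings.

k = N/n = 7280/13 = 560
dwelling 1: 96
dwelling 2: 96 + 560 = 656
dwelling 3: 656 + 560 = 1216
dwelling 4: 1216 + 560 = 1776
dwelling 5: 1776 + 560 = 2336
dwelling 6: 2336 + 560 = 2896
dwelling 7: 2896 + 560 = 3456
dwelling 8: 3456 + 560 = 4016
dwelling 9: 4016 + 560 = 4576
dwelling 10: 4576 + 560 = 5136
dwelling 11: 5136 + 560 = 5696

96, 656, 1216, 1776, 2336, 2896, 3456, 4016, 4576, 5136, 5696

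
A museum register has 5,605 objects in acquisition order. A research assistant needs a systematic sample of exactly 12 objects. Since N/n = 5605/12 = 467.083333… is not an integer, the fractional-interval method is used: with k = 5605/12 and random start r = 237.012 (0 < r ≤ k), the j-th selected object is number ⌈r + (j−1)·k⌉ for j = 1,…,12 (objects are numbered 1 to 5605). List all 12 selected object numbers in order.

238, 705, 1172, 1639, 2106, 2573, 3040, 3507, 3974, 4441, 4908, 5375

j=1: r + 0k = 237.012 → ⌈·⌉ = 238
j=2: r + 1k = 704.095333… → ⌈·⌉ = 705
j=3: r + 2k = 1171.178666… → ⌈·⌉ = 1172
j=4: r + 3k = 1638.262 → ⌈·⌉ = 1639
j=5: r + 4k = 2105.345333… → ⌈·⌉ = 2106
j=6: r + 5k = 2572.428666… → ⌈·⌉ = 2573
j=7: r + 6k = 3039.512 → ⌈·⌉ = 3040
j=8: r + 7k = 3506.595333… → ⌈·⌉ = 3507
j=9: r + 8k = 3973.678666… → ⌈·⌉ = 3974
j=10: r + 9k = 4440.762 → ⌈·⌉ = 4441
j=11: r + 10k = 4907.845333… → ⌈·⌉ = 4908
j=12: r + 11k = 5374.928666… → ⌈·⌉ = 5375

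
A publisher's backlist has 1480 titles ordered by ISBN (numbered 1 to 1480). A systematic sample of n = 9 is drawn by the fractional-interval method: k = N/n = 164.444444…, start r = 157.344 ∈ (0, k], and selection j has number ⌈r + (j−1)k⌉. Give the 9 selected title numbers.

j=1: r + 0k = 157.344 → ⌈·⌉ = 158
j=2: r + 1k = 321.788444… → ⌈·⌉ = 322
j=3: r + 2k = 486.232888… → ⌈·⌉ = 487
j=4: r + 3k = 650.677333… → ⌈·⌉ = 651
j=5: r + 4k = 815.121777… → ⌈·⌉ = 816
j=6: r + 5k = 979.566222… → ⌈·⌉ = 980
j=7: r + 6k = 1144.010666… → ⌈·⌉ = 1145
j=8: r + 7k = 1308.455111… → ⌈·⌉ = 1309
j=9: r + 8k = 1472.899555… → ⌈·⌉ = 1473

158, 322, 487, 651, 816, 980, 1145, 1309, 1473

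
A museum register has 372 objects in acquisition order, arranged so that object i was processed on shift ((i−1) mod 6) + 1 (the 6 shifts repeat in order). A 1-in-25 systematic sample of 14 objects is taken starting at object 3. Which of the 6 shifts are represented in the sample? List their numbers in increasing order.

Consecutive selections differ by k = 25, so their shift numbers differ by 25 mod 6 = 1.
gcd(25, 6) = 1, so the sample visits 6/1 = 6 distinct residues mod 6.
Start 3 is shift 3; the shifts hit are 1, 2, 3, 4, 5, 6.

1, 2, 3, 4, 5, 6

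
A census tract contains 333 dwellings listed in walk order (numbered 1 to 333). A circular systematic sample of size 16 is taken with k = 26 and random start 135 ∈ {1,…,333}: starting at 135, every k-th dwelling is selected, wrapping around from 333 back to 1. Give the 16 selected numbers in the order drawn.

Selection 1: 135
Selection 2: 135 + 26 = 161
Selection 3: 161 + 26 = 187
Selection 4: 187 + 26 = 213
Selection 5: 213 + 26 = 239
Selection 6: 239 + 26 = 265
Selection 7: 265 + 26 = 291
Selection 8: 291 + 26 = 317
Selection 9: 317 + 26 = 343 → 343 − 333 = 10
Selection 10: 10 + 26 = 36
Selection 11: 36 + 26 = 62
Selection 12: 62 + 26 = 88
Selection 13: 88 + 26 = 114
Selection 14: 114 + 26 = 140
Selection 15: 140 + 26 = 166
Selection 16: 166 + 26 = 192

135, 161, 187, 213, 239, 265, 291, 317, 10, 36, 62, 88, 114, 140, 166, 192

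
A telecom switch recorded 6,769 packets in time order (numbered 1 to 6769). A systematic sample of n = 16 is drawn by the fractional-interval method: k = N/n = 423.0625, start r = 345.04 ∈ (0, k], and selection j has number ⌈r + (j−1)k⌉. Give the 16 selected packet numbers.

346, 769, 1192, 1615, 2038, 2461, 2884, 3307, 3730, 4153, 4576, 4999, 5422, 5845, 6268, 6691

j=1: r + 0k = 345.04 → ⌈·⌉ = 346
j=2: r + 1k = 768.1025 → ⌈·⌉ = 769
j=3: r + 2k = 1191.165 → ⌈·⌉ = 1192
j=4: r + 3k = 1614.2275 → ⌈·⌉ = 1615
j=5: r + 4k = 2037.29 → ⌈·⌉ = 2038
j=6: r + 5k = 2460.3525 → ⌈·⌉ = 2461
j=7: r + 6k = 2883.415 → ⌈·⌉ = 2884
j=8: r + 7k = 3306.4775 → ⌈·⌉ = 3307
j=9: r + 8k = 3729.54 → ⌈·⌉ = 3730
j=10: r + 9k = 4152.6025 → ⌈·⌉ = 4153
j=11: r + 10k = 4575.665 → ⌈·⌉ = 4576
j=12: r + 11k = 4998.7275 → ⌈·⌉ = 4999
j=13: r + 12k = 5421.79 → ⌈·⌉ = 5422
j=14: r + 13k = 5844.8525 → ⌈·⌉ = 5845
j=15: r + 14k = 6267.915 → ⌈·⌉ = 6268
j=16: r + 15k = 6690.9775 → ⌈·⌉ = 6691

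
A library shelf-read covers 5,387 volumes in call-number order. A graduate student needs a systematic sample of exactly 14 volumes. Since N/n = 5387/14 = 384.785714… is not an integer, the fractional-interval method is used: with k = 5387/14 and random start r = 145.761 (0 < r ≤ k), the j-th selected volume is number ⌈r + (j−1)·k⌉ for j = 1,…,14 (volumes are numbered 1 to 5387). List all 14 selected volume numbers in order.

146, 531, 916, 1301, 1685, 2070, 2455, 2840, 3225, 3609, 3994, 4379, 4764, 5148

j=1: r + 0k = 145.761 → ⌈·⌉ = 146
j=2: r + 1k = 530.546714… → ⌈·⌉ = 531
j=3: r + 2k = 915.332428… → ⌈·⌉ = 916
j=4: r + 3k = 1300.118142… → ⌈·⌉ = 1301
j=5: r + 4k = 1684.903857… → ⌈·⌉ = 1685
j=6: r + 5k = 2069.689571… → ⌈·⌉ = 2070
j=7: r + 6k = 2454.475285… → ⌈·⌉ = 2455
j=8: r + 7k = 2839.261 → ⌈·⌉ = 2840
j=9: r + 8k = 3224.046714… → ⌈·⌉ = 3225
j=10: r + 9k = 3608.832428… → ⌈·⌉ = 3609
j=11: r + 10k = 3993.618142… → ⌈·⌉ = 3994
j=12: r + 11k = 4378.403857… → ⌈·⌉ = 4379
j=13: r + 12k = 4763.189571… → ⌈·⌉ = 4764
j=14: r + 13k = 5147.975285… → ⌈·⌉ = 5148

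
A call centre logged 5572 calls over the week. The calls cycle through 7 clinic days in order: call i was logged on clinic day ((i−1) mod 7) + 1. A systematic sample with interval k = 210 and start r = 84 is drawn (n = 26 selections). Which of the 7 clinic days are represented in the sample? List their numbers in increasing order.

7

Consecutive selections differ by k = 210, so their clinic day numbers differ by 210 mod 7 = 0.
gcd(210, 7) = 7, so the sample visits 7/7 = 1 distinct residues mod 7.
Start 84 is clinic day 7; the clinic days hit are 7.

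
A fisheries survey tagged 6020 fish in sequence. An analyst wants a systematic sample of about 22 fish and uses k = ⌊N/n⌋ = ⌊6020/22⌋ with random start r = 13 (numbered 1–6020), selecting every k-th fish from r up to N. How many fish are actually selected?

k = ⌊6020/22⌋ = 273
Achieved size = ⌊(6020 − 13)/273⌋ + 1 = ⌊6007/273⌋ + 1 = 22 + 1 = 23
(last selection: 13 + 22×273 = 6019 ≤ 6020; next would be 6292 > 6020)

23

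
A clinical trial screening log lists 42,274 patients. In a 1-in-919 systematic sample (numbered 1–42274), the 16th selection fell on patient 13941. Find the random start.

k = 919
r = 13941 − (16−1)×919 = 13941 − 13785 = 156

156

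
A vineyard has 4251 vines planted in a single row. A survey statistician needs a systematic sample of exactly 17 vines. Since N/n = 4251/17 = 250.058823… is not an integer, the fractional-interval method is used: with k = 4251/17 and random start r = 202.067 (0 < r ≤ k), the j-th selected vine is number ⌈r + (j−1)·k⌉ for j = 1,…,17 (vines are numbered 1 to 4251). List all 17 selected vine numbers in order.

j=1: r + 0k = 202.067 → ⌈·⌉ = 203
j=2: r + 1k = 452.125823… → ⌈·⌉ = 453
j=3: r + 2k = 702.184647… → ⌈·⌉ = 703
j=4: r + 3k = 952.243470… → ⌈·⌉ = 953
j=5: r + 4k = 1202.302294… → ⌈·⌉ = 1203
j=6: r + 5k = 1452.361117… → ⌈·⌉ = 1453
j=7: r + 6k = 1702.419941… → ⌈·⌉ = 1703
j=8: r + 7k = 1952.478764… → ⌈·⌉ = 1953
j=9: r + 8k = 2202.537588… → ⌈·⌉ = 2203
j=10: r + 9k = 2452.596411… → ⌈·⌉ = 2453
j=11: r + 10k = 2702.655235… → ⌈·⌉ = 2703
j=12: r + 11k = 2952.714058… → ⌈·⌉ = 2953
j=13: r + 12k = 3202.772882… → ⌈·⌉ = 3203
j=14: r + 13k = 3452.831705… → ⌈·⌉ = 3453
j=15: r + 14k = 3702.890529… → ⌈·⌉ = 3703
j=16: r + 15k = 3952.949352… → ⌈·⌉ = 3953
j=17: r + 16k = 4203.008176… → ⌈·⌉ = 4204

203, 453, 703, 953, 1203, 1453, 1703, 1953, 2203, 2453, 2703, 2953, 3203, 3453, 3703, 3953, 4204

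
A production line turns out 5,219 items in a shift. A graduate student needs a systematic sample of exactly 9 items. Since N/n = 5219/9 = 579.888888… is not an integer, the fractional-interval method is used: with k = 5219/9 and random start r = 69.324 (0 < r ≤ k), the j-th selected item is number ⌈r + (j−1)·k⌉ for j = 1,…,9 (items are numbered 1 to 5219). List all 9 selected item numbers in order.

j=1: r + 0k = 69.324 → ⌈·⌉ = 70
j=2: r + 1k = 649.212888… → ⌈·⌉ = 650
j=3: r + 2k = 1229.101777… → ⌈·⌉ = 1230
j=4: r + 3k = 1808.990666… → ⌈·⌉ = 1809
j=5: r + 4k = 2388.879555… → ⌈·⌉ = 2389
j=6: r + 5k = 2968.768444… → ⌈·⌉ = 2969
j=7: r + 6k = 3548.657333… → ⌈·⌉ = 3549
j=8: r + 7k = 4128.546222… → ⌈·⌉ = 4129
j=9: r + 8k = 4708.435111… → ⌈·⌉ = 4709

70, 650, 1230, 1809, 2389, 2969, 3549, 4129, 4709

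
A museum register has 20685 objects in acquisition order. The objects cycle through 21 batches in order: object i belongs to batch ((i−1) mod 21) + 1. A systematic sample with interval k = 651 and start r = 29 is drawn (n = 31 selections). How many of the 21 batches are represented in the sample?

1

Consecutive selections differ by k = 651, so their batch numbers differ by 651 mod 21 = 0.
gcd(651, 21) = 21, so the sample visits 21/21 = 1 distinct residues mod 21.
Start 29 is batch 8; the batches hit are 8.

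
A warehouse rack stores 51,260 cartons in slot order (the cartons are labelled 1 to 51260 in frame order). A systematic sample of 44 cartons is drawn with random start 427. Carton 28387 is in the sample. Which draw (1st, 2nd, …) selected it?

25

k = 51260/44 = 1165
position = (28387 − 427)/1165 + 1 = 27960/1165 + 1 = 24 + 1 = 25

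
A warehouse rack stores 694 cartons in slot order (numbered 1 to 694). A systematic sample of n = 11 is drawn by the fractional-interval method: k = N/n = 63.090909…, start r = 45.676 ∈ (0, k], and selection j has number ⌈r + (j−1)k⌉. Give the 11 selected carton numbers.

46, 109, 172, 235, 299, 362, 425, 488, 551, 614, 677

j=1: r + 0k = 45.676 → ⌈·⌉ = 46
j=2: r + 1k = 108.766909… → ⌈·⌉ = 109
j=3: r + 2k = 171.857818… → ⌈·⌉ = 172
j=4: r + 3k = 234.948727… → ⌈·⌉ = 235
j=5: r + 4k = 298.039636… → ⌈·⌉ = 299
j=6: r + 5k = 361.130545… → ⌈·⌉ = 362
j=7: r + 6k = 424.221454… → ⌈·⌉ = 425
j=8: r + 7k = 487.312363… → ⌈·⌉ = 488
j=9: r + 8k = 550.403272… → ⌈·⌉ = 551
j=10: r + 9k = 613.494181… → ⌈·⌉ = 614
j=11: r + 10k = 676.585090… → ⌈·⌉ = 677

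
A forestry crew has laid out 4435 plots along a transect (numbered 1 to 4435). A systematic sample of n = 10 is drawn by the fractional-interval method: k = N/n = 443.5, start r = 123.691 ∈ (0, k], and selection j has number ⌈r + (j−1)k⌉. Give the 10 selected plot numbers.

124, 568, 1011, 1455, 1898, 2342, 2785, 3229, 3672, 4116

j=1: r + 0k = 123.691 → ⌈·⌉ = 124
j=2: r + 1k = 567.191 → ⌈·⌉ = 568
j=3: r + 2k = 1010.691 → ⌈·⌉ = 1011
j=4: r + 3k = 1454.191 → ⌈·⌉ = 1455
j=5: r + 4k = 1897.691 → ⌈·⌉ = 1898
j=6: r + 5k = 2341.191 → ⌈·⌉ = 2342
j=7: r + 6k = 2784.691 → ⌈·⌉ = 2785
j=8: r + 7k = 3228.191 → ⌈·⌉ = 3229
j=9: r + 8k = 3671.691 → ⌈·⌉ = 3672
j=10: r + 9k = 4115.191 → ⌈·⌉ = 4116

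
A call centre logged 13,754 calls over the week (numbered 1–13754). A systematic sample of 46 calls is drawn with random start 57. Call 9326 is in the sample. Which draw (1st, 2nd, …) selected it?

k = 13754/46 = 299
position = (9326 − 57)/299 + 1 = 9269/299 + 1 = 31 + 1 = 32

32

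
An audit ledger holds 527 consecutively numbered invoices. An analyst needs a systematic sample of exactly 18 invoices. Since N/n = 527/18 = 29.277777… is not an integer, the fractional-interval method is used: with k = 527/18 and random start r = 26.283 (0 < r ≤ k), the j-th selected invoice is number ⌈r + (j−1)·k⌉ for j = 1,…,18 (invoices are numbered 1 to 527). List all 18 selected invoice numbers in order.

27, 56, 85, 115, 144, 173, 202, 232, 261, 290, 320, 349, 378, 407, 437, 466, 495, 525

j=1: r + 0k = 26.283 → ⌈·⌉ = 27
j=2: r + 1k = 55.560777… → ⌈·⌉ = 56
j=3: r + 2k = 84.838555… → ⌈·⌉ = 85
j=4: r + 3k = 114.116333… → ⌈·⌉ = 115
j=5: r + 4k = 143.394111… → ⌈·⌉ = 144
j=6: r + 5k = 172.671888… → ⌈·⌉ = 173
j=7: r + 6k = 201.949666… → ⌈·⌉ = 202
j=8: r + 7k = 231.227444… → ⌈·⌉ = 232
j=9: r + 8k = 260.505222… → ⌈·⌉ = 261
j=10: r + 9k = 289.783 → ⌈·⌉ = 290
j=11: r + 10k = 319.060777… → ⌈·⌉ = 320
j=12: r + 11k = 348.338555… → ⌈·⌉ = 349
j=13: r + 12k = 377.616333… → ⌈·⌉ = 378
j=14: r + 13k = 406.894111… → ⌈·⌉ = 407
j=15: r + 14k = 436.171888… → ⌈·⌉ = 437
j=16: r + 15k = 465.449666… → ⌈·⌉ = 466
j=17: r + 16k = 494.727444… → ⌈·⌉ = 495
j=18: r + 17k = 524.005222… → ⌈·⌉ = 525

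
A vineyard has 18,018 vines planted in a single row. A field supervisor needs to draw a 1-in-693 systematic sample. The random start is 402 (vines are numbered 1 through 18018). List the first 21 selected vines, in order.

402, 1095, 1788, 2481, 3174, 3867, 4560, 5253, 5946, 6639, 7332, 8025, 8718, 9411, 10104, 10797, 11490, 12183, 12876, 13569, 14262

vine 1: 402
vine 2: 402 + 693 = 1095
vine 3: 1095 + 693 = 1788
vine 4: 1788 + 693 = 2481
vine 5: 2481 + 693 = 3174
vine 6: 3174 + 693 = 3867
vine 7: 3867 + 693 = 4560
vine 8: 4560 + 693 = 5253
vine 9: 5253 + 693 = 5946
vine 10: 5946 + 693 = 6639
vine 11: 6639 + 693 = 7332
vine 12: 7332 + 693 = 8025
vine 13: 8025 + 693 = 8718
vine 14: 8718 + 693 = 9411
vine 15: 9411 + 693 = 10104
vine 16: 10104 + 693 = 10797
vine 17: 10797 + 693 = 11490
vine 18: 11490 + 693 = 12183
vine 19: 12183 + 693 = 12876
vine 20: 12876 + 693 = 13569
vine 21: 13569 + 693 = 14262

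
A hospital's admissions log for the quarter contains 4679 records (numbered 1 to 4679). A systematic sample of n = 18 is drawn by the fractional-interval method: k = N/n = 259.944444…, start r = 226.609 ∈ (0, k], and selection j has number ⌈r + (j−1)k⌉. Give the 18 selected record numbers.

227, 487, 747, 1007, 1267, 1527, 1787, 2047, 2307, 2567, 2827, 3086, 3346, 3606, 3866, 4126, 4386, 4646

j=1: r + 0k = 226.609 → ⌈·⌉ = 227
j=2: r + 1k = 486.553444… → ⌈·⌉ = 487
j=3: r + 2k = 746.497888… → ⌈·⌉ = 747
j=4: r + 3k = 1006.442333… → ⌈·⌉ = 1007
j=5: r + 4k = 1266.386777… → ⌈·⌉ = 1267
j=6: r + 5k = 1526.331222… → ⌈·⌉ = 1527
j=7: r + 6k = 1786.275666… → ⌈·⌉ = 1787
j=8: r + 7k = 2046.220111… → ⌈·⌉ = 2047
j=9: r + 8k = 2306.164555… → ⌈·⌉ = 2307
j=10: r + 9k = 2566.109 → ⌈·⌉ = 2567
j=11: r + 10k = 2826.053444… → ⌈·⌉ = 2827
j=12: r + 11k = 3085.997888… → ⌈·⌉ = 3086
j=13: r + 12k = 3345.942333… → ⌈·⌉ = 3346
j=14: r + 13k = 3605.886777… → ⌈·⌉ = 3606
j=15: r + 14k = 3865.831222… → ⌈·⌉ = 3866
j=16: r + 15k = 4125.775666… → ⌈·⌉ = 4126
j=17: r + 16k = 4385.720111… → ⌈·⌉ = 4386
j=18: r + 17k = 4645.664555… → ⌈·⌉ = 4646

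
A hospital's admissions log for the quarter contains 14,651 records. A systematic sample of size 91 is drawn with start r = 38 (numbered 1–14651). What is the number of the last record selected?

k = 14651/91 = 161
91st selection = r + (91−1)·k = 38 + 90×161 = 38 + 14490 = 14528

14528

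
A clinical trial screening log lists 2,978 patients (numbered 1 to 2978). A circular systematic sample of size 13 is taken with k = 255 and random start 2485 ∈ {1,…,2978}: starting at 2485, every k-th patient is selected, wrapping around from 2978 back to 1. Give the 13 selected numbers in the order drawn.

Selection 1: 2485
Selection 2: 2485 + 255 = 2740
Selection 3: 2740 + 255 = 2995 → 2995 − 2978 = 17
Selection 4: 17 + 255 = 272
Selection 5: 272 + 255 = 527
Selection 6: 527 + 255 = 782
Selection 7: 782 + 255 = 1037
Selection 8: 1037 + 255 = 1292
Selection 9: 1292 + 255 = 1547
Selection 10: 1547 + 255 = 1802
Selection 11: 1802 + 255 = 2057
Selection 12: 2057 + 255 = 2312
Selection 13: 2312 + 255 = 2567

2485, 2740, 17, 272, 527, 782, 1037, 1292, 1547, 1802, 2057, 2312, 2567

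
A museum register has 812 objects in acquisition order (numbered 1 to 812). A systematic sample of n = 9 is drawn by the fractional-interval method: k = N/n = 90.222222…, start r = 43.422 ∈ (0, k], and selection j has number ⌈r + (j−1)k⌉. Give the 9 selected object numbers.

44, 134, 224, 315, 405, 495, 585, 675, 766

j=1: r + 0k = 43.422 → ⌈·⌉ = 44
j=2: r + 1k = 133.644222… → ⌈·⌉ = 134
j=3: r + 2k = 223.866444… → ⌈·⌉ = 224
j=4: r + 3k = 314.088666… → ⌈·⌉ = 315
j=5: r + 4k = 404.310888… → ⌈·⌉ = 405
j=6: r + 5k = 494.533111… → ⌈·⌉ = 495
j=7: r + 6k = 584.755333… → ⌈·⌉ = 585
j=8: r + 7k = 674.977555… → ⌈·⌉ = 675
j=9: r + 8k = 765.199777… → ⌈·⌉ = 766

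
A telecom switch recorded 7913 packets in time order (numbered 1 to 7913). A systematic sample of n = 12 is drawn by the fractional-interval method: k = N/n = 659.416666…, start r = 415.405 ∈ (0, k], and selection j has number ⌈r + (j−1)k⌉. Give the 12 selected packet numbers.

416, 1075, 1735, 2394, 3054, 3713, 4372, 5032, 5691, 6351, 7010, 7669

j=1: r + 0k = 415.405 → ⌈·⌉ = 416
j=2: r + 1k = 1074.821666… → ⌈·⌉ = 1075
j=3: r + 2k = 1734.238333… → ⌈·⌉ = 1735
j=4: r + 3k = 2393.655 → ⌈·⌉ = 2394
j=5: r + 4k = 3053.071666… → ⌈·⌉ = 3054
j=6: r + 5k = 3712.488333… → ⌈·⌉ = 3713
j=7: r + 6k = 4371.905 → ⌈·⌉ = 4372
j=8: r + 7k = 5031.321666… → ⌈·⌉ = 5032
j=9: r + 8k = 5690.738333… → ⌈·⌉ = 5691
j=10: r + 9k = 6350.155 → ⌈·⌉ = 6351
j=11: r + 10k = 7009.571666… → ⌈·⌉ = 7010
j=12: r + 11k = 7668.988333… → ⌈·⌉ = 7669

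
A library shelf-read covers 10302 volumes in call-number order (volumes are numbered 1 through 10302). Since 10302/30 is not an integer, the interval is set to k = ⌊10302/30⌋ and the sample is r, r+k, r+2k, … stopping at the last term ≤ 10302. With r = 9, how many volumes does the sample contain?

k = ⌊10302/30⌋ = 343
Achieved size = ⌊(10302 − 9)/343⌋ + 1 = ⌊10293/343⌋ + 1 = 30 + 1 = 31
(last selection: 9 + 30×343 = 10299 ≤ 10302; next would be 10642 > 10302)

31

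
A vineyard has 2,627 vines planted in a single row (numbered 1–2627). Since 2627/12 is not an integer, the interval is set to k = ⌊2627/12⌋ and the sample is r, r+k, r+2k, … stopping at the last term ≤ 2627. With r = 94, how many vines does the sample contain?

12

k = ⌊2627/12⌋ = 218
Achieved size = ⌊(2627 − 94)/218⌋ + 1 = ⌊2533/218⌋ + 1 = 11 + 1 = 12
(last selection: 94 + 11×218 = 2492 ≤ 2627; next would be 2710 > 2627)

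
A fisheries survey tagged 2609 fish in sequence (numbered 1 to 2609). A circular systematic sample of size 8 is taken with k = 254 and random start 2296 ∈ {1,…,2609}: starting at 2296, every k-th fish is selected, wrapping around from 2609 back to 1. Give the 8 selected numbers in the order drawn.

2296, 2550, 195, 449, 703, 957, 1211, 1465

Selection 1: 2296
Selection 2: 2296 + 254 = 2550
Selection 3: 2550 + 254 = 2804 → 2804 − 2609 = 195
Selection 4: 195 + 254 = 449
Selection 5: 449 + 254 = 703
Selection 6: 703 + 254 = 957
Selection 7: 957 + 254 = 1211
Selection 8: 1211 + 254 = 1465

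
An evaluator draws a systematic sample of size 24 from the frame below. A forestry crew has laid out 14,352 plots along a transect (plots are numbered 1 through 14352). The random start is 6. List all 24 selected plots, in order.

k = N/n = 14352/24 = 598
plot 1: 6
plot 2: 6 + 598 = 604
plot 3: 604 + 598 = 1202
plot 4: 1202 + 598 = 1800
plot 5: 1800 + 598 = 2398
plot 6: 2398 + 598 = 2996
plot 7: 2996 + 598 = 3594
plot 8: 3594 + 598 = 4192
plot 9: 4192 + 598 = 4790
plot 10: 4790 + 598 = 5388
plot 11: 5388 + 598 = 5986
plot 12: 5986 + 598 = 6584
plot 13: 6584 + 598 = 7182
plot 14: 7182 + 598 = 7780
plot 15: 7780 + 598 = 8378
plot 16: 8378 + 598 = 8976
plot 17: 8976 + 598 = 9574
plot 18: 9574 + 598 = 10172
plot 19: 10172 + 598 = 10770
plot 20: 10770 + 598 = 11368
plot 21: 11368 + 598 = 11966
plot 22: 11966 + 598 = 12564
plot 23: 12564 + 598 = 13162
plot 24: 13162 + 598 = 13760

6, 604, 1202, 1800, 2398, 2996, 3594, 4192, 4790, 5388, 5986, 6584, 7182, 7780, 8378, 8976, 9574, 10172, 10770, 11368, 11966, 12564, 13162, 13760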